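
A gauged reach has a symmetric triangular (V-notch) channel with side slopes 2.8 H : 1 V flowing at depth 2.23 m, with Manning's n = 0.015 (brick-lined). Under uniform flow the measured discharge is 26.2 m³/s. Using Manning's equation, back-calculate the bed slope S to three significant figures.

0.000746

A = z·y² = 2.8×2.23² = 13.92 m²
P = 2y√(1+z²) = 2×2.23×√(1+2.8²) = 13.26 m
R = A/P = 13.92/13.26 = 1.050 m
S = (Q·n / (1·A·R^(2/3)))² = (26.2×0.015 / (1×13.92×1.033))² = 0.0007464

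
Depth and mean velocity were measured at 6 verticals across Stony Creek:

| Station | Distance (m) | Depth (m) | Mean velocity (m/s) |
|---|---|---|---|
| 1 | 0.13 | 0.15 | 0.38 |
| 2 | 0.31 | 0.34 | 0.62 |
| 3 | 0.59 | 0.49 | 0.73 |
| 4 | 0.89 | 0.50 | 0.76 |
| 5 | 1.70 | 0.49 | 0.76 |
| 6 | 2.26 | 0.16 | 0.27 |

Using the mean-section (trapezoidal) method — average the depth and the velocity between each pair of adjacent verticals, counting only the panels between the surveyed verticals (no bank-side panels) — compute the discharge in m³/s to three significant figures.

0.610 m³/s

Panel 1-2: Δb = 0.18 m, d̄ = (0.15+0.34)/2 = 0.245, v̄ = (0.38+0.62)/2 = 0.5 → q = 0.18×0.245×0.5 = 0.02205 m³/s
Panel 2-3: Δb = 0.28 m, d̄ = (0.34+0.49)/2 = 0.415, v̄ = (0.62+0.73)/2 = 0.675 → q = 0.28×0.415×0.675 = 0.07844 m³/s
Panel 3-4: Δb = 0.3 m, d̄ = (0.49+0.50)/2 = 0.495, v̄ = (0.73+0.76)/2 = 0.745 → q = 0.3×0.495×0.745 = 0.1106 m³/s
Panel 4-5: Δb = 0.81 m, d̄ = (0.50+0.49)/2 = 0.495, v̄ = (0.76+0.76)/2 = 0.76 → q = 0.81×0.495×0.76 = 0.3047 m³/s
Panel 5-6: Δb = 0.56 m, d̄ = (0.49+0.16)/2 = 0.325, v̄ = (0.76+0.27)/2 = 0.515 → q = 0.56×0.325×0.515 = 0.09373 m³/s
Q = Σ q = 0.6096 m³/s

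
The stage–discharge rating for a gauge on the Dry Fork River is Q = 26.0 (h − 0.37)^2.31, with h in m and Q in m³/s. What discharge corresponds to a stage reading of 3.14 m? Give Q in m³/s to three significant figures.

Q = 26.0 × (3.14 − 0.37)^2.31 = 26.0 × 2.77^2.31 = 273.6 m³/s

274 m³/s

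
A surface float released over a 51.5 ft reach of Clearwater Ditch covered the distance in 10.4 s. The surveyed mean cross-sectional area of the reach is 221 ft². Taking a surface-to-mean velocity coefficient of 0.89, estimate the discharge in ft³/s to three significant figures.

974 ft³/s

v_surface = L / t̄ = 51.5 / 10.4 = 4.952 ft/s
v_mean = 0.89 × 4.952 = 4.407 ft/s
Q = A × v_mean = 221 × 4.407 = 974.0 ft³/s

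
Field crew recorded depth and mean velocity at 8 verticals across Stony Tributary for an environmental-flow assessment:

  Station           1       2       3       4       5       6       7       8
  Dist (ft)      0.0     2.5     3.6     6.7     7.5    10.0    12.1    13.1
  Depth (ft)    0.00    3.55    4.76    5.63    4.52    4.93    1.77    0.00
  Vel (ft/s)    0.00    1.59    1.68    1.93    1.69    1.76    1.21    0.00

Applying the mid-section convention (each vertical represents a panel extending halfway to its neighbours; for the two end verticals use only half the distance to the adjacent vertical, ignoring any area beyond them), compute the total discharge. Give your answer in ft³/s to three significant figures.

84.0 ft³/s

w_2 = (3.6 − 0.0)/2 = 1.8 ft; q_2 = 1.59 × 3.55 × 1.8 = 10.16 ft³/s
w_3 = (6.7 − 2.5)/2 = 2.1 ft; q_3 = 1.68 × 4.76 × 2.1 = 16.79 ft³/s
w_4 = (7.5 − 3.6)/2 = 1.95 ft; q_4 = 1.93 × 5.63 × 1.95 = 21.19 ft³/s
w_5 = (10.0 − 6.7)/2 = 1.65 ft; q_5 = 1.69 × 4.52 × 1.65 = 12.60 ft³/s
w_6 = (12.1 − 7.5)/2 = 2.3 ft; q_6 = 1.76 × 4.93 × 2.3 = 19.96 ft³/s
w_7 = (13.1 − 10.0)/2 = 1.55 ft; q_7 = 1.21 × 1.77 × 1.55 = 3.320 ft³/s
Stations 1, 8 contribute zero (depth or velocity is 0).
Q = Σ qᵢ = 84.02 ft³/s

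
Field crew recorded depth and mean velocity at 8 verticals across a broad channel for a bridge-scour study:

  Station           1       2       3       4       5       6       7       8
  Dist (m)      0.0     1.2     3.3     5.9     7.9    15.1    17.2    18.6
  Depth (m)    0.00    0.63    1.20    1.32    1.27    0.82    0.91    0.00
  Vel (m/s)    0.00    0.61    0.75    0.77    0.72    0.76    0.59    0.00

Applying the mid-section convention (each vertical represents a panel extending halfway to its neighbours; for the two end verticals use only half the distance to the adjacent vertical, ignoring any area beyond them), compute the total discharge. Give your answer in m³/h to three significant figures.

w_2 = (3.3 − 0.0)/2 = 1.65 m; q_2 = 0.61 × 0.63 × 1.65 = 0.6341 m³/s
w_3 = (5.9 − 1.2)/2 = 2.35 m; q_3 = 0.75 × 1.20 × 2.35 = 2.115 m³/s
w_4 = (7.9 − 3.3)/2 = 2.3 m; q_4 = 0.77 × 1.32 × 2.3 = 2.338 m³/s
w_5 = (15.1 − 5.9)/2 = 4.6 m; q_5 = 0.72 × 1.27 × 4.6 = 4.206 m³/s
w_6 = (17.2 − 7.9)/2 = 4.65 m; q_6 = 0.76 × 0.82 × 4.65 = 2.898 m³/s
w_7 = (18.6 − 15.1)/2 = 1.75 m; q_7 = 0.59 × 0.91 × 1.75 = 0.9396 m³/s
Stations 1, 8 contribute zero (depth or velocity is 0).
Q = Σ qᵢ = 13.13 m³/s
= 13.13 × 3600 = 47270 m³/h

47300 m³/h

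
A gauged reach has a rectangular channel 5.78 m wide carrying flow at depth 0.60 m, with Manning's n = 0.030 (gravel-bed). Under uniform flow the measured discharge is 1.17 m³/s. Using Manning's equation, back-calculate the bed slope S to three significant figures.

0.000260

A = b·y = 5.78 × 0.60 = 3.468 m²
P = b + 2y = 5.78 + 2×0.60 = 6.980 m
R = A/P = 3.468/6.980 = 0.4968 m
S = (Q·n / (1·A·R^(2/3)))² = (1.17×0.030 / (1×3.468×0.6273))² = 0.0002603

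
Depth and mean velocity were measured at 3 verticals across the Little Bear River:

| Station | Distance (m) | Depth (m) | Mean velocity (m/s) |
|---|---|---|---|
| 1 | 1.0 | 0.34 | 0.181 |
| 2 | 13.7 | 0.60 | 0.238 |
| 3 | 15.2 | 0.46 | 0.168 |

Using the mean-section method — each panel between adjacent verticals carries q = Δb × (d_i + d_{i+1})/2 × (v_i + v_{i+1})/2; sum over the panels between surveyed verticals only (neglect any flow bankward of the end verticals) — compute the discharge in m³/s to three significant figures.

Panel 1-2: Δb = 12.7 m, d̄ = (0.34+0.60)/2 = 0.47, v̄ = (0.181+0.238)/2 = 0.2095 → q = 12.7×0.47×0.2095 = 1.251 m³/s
Panel 2-3: Δb = 1.5 m, d̄ = (0.60+0.46)/2 = 0.53, v̄ = (0.238+0.168)/2 = 0.203 → q = 1.5×0.53×0.203 = 0.1614 m³/s
Q = Σ q = 1.412 m³/s

1.41 m³/s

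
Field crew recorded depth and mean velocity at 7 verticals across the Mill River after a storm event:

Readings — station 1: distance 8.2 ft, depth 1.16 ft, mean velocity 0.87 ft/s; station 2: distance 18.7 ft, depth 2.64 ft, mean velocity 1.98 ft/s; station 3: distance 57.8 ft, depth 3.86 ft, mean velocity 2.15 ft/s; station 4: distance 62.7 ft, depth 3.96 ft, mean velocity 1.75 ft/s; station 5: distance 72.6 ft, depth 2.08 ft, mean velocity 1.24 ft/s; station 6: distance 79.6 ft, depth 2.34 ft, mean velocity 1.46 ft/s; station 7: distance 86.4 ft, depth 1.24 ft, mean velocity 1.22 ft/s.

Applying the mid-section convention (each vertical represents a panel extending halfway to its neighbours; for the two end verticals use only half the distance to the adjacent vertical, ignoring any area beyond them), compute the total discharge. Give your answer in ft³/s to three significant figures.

w_1 = (18.7 − 8.2)/2 = 5.25 ft; q_1 = 0.87 × 1.16 × 5.25 = 5.298 ft³/s
w_2 = (57.8 − 8.2)/2 = 24.8 ft; q_2 = 1.98 × 2.64 × 24.8 = 129.6 ft³/s
w_3 = (62.7 − 18.7)/2 = 22 ft; q_3 = 2.15 × 3.86 × 22 = 182.6 ft³/s
w_4 = (72.6 − 57.8)/2 = 7.4 ft; q_4 = 1.75 × 3.96 × 7.4 = 51.28 ft³/s
w_5 = (79.6 − 62.7)/2 = 8.45 ft; q_5 = 1.24 × 2.08 × 8.45 = 21.79 ft³/s
w_6 = (86.4 − 72.6)/2 = 6.9 ft; q_6 = 1.46 × 2.34 × 6.9 = 23.57 ft³/s
w_7 = (86.4 − 79.6)/2 = 3.4 ft; q_7 = 1.22 × 1.24 × 3.4 = 5.144 ft³/s
Q = Σ qᵢ = 419.3 ft³/s

419 ft³/s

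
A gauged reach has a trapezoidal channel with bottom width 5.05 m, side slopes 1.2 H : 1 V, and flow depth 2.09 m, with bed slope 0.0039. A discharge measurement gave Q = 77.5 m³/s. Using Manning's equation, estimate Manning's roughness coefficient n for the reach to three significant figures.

0.0157

A = (b + z·y)·y = (5.05 + 1.2×2.09)×2.09 = 15.80 m²
P = b + 2y√(1+z²) = 5.05 + 2×2.09×√(1+1.2²) = 11.58 m
R = A/P = 15.80/11.58 = 1.364 m
n = (1/Q)·A·R^(2/3)·S^(1/2) = (1/77.5) × 15.80 × 1.230 × 0.06245 = 0.01566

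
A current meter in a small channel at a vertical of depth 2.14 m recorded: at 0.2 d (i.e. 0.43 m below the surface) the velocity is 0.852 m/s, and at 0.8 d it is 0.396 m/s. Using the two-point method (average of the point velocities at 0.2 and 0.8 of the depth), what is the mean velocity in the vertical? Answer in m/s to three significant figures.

0.624 m/s

v̄ = (0.852 + 0.396) / 2 = 0.6240 m/s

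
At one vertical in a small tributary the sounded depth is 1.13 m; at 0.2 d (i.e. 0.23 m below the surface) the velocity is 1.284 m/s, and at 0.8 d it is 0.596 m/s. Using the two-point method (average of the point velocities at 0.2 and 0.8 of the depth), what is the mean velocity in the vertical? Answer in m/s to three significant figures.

0.940 m/s

v̄ = (1.284 + 0.596) / 2 = 0.9400 m/s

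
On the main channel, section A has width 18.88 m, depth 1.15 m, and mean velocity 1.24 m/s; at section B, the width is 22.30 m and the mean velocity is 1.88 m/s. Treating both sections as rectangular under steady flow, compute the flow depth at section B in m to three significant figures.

0.642 m

Q = A₁V₁ = (18.88×1.15) × 1.24 = 26.92 m³/s
d₂ = Q/(b₂ V₂) = 26.92/(22.30×1.88) = 0.6422 m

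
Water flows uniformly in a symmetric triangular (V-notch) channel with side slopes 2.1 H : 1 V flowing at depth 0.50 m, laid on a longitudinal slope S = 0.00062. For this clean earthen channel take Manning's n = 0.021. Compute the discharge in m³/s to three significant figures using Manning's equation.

A = z·y² = 2.1×0.50² = 0.5250 m²
P = 2y√(1+z²) = 2×0.50×√(1+2.1²) = 2.326 m
R = A/P = 0.5250/2.326 = 0.2257 m
Q = (1/n)·A·R^(2/3)·S^(1/2) = (1/0.021) × 0.5250 × 0.2257^(2/3) × 0.00062^(1/2) = 0.2308 m³/s

0.231 m³/s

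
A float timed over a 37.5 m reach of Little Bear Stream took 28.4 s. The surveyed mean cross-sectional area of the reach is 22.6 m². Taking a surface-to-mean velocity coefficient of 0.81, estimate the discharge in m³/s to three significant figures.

v_surface = L / t̄ = 37.5 / 28.4 = 1.320 m/s
v_mean = 0.81 × 1.320 = 1.070 m/s
Q = A × v_mean = 22.6 × 1.070 = 24.17 m³/s

24.2 m³/s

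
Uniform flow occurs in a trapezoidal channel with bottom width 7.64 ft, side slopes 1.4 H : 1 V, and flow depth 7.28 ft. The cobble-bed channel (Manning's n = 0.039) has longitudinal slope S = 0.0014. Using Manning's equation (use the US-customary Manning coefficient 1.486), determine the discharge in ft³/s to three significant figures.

464 ft³/s

A = (b + z·y)·y = (7.64 + 1.4×7.28)×7.28 = 129.8 ft²
P = b + 2y√(1+z²) = 7.64 + 2×7.28×√(1+1.4²) = 32.69 ft
R = A/P = 129.8/32.69 = 3.971 ft
Q = (1.486/n)·A·R^(2/3)·S^(1/2) = (1.486/0.039) × 129.8 × 3.971^(2/3) × 0.0014^(1/2) = 464.1 ft³/s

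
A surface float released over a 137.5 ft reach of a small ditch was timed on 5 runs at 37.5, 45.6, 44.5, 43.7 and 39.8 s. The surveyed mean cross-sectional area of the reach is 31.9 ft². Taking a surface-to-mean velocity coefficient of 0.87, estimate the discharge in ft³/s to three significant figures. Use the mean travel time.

t̄ = (37.5 + 45.6 + 44.5 + 43.7 + 39.8) / 5 = 42.22 s
v_surface = L / t̄ = 137.5 / 42.22 = 3.257 ft/s
v_mean = 0.87 × 3.257 = 2.833 ft/s
Q = A × v_mean = 31.9 × 2.833 = 90.38 ft³/s

90.4 ft³/s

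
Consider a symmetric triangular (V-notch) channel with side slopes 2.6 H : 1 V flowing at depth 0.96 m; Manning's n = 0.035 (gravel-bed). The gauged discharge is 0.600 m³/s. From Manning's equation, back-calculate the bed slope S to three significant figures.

0.000224

A = z·y² = 2.6×0.96² = 2.396 m²
P = 2y√(1+z²) = 2×0.96×√(1+2.6²) = 5.349 m
R = A/P = 2.396/5.349 = 0.4480 m
S = (Q·n / (1·A·R^(2/3)))² = (0.600×0.035 / (1×2.396×0.5855))² = 0.0002241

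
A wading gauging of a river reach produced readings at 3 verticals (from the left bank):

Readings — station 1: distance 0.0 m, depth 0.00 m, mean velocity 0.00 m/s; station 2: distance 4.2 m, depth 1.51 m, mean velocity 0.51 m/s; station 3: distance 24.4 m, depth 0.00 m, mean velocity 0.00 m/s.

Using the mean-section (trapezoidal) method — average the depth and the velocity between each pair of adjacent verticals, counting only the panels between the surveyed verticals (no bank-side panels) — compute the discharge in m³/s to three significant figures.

4.70 m³/s

Panel 1-2: Δb = 4.2 m, d̄ = (0.00+1.51)/2 = 0.755, v̄ = (0.00+0.51)/2 = 0.255 → q = 4.2×0.755×0.255 = 0.8086 m³/s
Panel 2-3: Δb = 20.2 m, d̄ = (1.51+0.00)/2 = 0.755, v̄ = (0.51+0.00)/2 = 0.255 → q = 20.2×0.755×0.255 = 3.889 m³/s
Q = Σ q = 4.698 m³/s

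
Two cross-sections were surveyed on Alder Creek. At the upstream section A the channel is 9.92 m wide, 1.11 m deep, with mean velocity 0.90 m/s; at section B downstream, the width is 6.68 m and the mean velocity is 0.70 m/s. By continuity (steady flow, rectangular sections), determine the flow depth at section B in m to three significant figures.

2.12 m

Q = A₁V₁ = (9.92×1.11) × 0.90 = 9.910 m³/s
d₂ = Q/(b₂ V₂) = 9.910/(6.68×0.70) = 2.119 m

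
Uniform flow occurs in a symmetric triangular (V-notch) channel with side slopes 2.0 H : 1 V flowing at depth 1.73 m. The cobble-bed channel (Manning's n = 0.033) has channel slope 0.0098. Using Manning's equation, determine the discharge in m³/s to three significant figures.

A = z·y² = 2.0×1.73² = 5.986 m²
P = 2y√(1+z²) = 2×1.73×√(1+2.0²) = 7.737 m
R = A/P = 5.986/7.737 = 0.7737 m
Q = (1/n)·A·R^(2/3)·S^(1/2) = (1/0.033) × 5.986 × 0.7737^(2/3) × 0.0098^(1/2) = 15.13 m³/s

15.1 m³/s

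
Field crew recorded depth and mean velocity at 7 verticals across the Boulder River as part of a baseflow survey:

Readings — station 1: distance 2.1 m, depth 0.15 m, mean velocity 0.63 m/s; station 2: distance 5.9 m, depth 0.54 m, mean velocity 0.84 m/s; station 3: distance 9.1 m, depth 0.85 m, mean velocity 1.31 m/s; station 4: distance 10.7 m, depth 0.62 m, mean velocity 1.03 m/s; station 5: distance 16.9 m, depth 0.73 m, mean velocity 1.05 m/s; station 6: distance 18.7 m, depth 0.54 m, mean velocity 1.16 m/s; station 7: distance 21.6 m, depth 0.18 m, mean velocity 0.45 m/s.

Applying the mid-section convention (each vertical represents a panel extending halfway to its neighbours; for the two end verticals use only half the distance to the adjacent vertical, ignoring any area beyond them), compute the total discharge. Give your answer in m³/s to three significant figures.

11.6 m³/s

w_1 = (5.9 − 2.1)/2 = 1.9 m; q_1 = 0.63 × 0.15 × 1.9 = 0.1796 m³/s
w_2 = (9.1 − 2.1)/2 = 3.5 m; q_2 = 0.84 × 0.54 × 3.5 = 1.588 m³/s
w_3 = (10.7 − 5.9)/2 = 2.4 m; q_3 = 1.31 × 0.85 × 2.4 = 2.672 m³/s
w_4 = (16.9 − 9.1)/2 = 3.9 m; q_4 = 1.03 × 0.62 × 3.9 = 2.491 m³/s
w_5 = (18.7 − 10.7)/2 = 4 m; q_5 = 1.05 × 0.73 × 4 = 3.066 m³/s
w_6 = (21.6 − 16.9)/2 = 2.35 m; q_6 = 1.16 × 0.54 × 2.35 = 1.472 m³/s
w_7 = (21.6 − 18.7)/2 = 1.45 m; q_7 = 0.45 × 0.18 × 1.45 = 0.1175 m³/s
Q = Σ qᵢ = 11.59 m³/s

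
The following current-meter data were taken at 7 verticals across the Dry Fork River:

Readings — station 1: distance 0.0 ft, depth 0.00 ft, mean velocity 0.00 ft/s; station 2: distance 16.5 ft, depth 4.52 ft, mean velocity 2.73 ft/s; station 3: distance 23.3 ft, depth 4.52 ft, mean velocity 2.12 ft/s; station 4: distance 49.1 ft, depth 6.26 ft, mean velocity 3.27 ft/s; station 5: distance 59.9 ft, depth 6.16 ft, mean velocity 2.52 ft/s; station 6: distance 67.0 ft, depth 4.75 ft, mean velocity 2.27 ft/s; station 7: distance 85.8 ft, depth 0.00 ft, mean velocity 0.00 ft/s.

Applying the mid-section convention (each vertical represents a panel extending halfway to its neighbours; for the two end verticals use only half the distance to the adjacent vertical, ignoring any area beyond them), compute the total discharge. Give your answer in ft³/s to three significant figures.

953 ft³/s

w_2 = (23.3 − 0.0)/2 = 11.65 ft; q_2 = 2.73 × 4.52 × 11.65 = 143.8 ft³/s
w_3 = (49.1 − 16.5)/2 = 16.3 ft; q_3 = 2.12 × 4.52 × 16.3 = 156.2 ft³/s
w_4 = (59.9 − 23.3)/2 = 18.3 ft; q_4 = 3.27 × 6.26 × 18.3 = 374.6 ft³/s
w_5 = (67.0 − 49.1)/2 = 8.95 ft; q_5 = 2.52 × 6.16 × 8.95 = 138.9 ft³/s
w_6 = (85.8 − 59.9)/2 = 12.95 ft; q_6 = 2.27 × 4.75 × 12.95 = 139.6 ft³/s
Stations 1, 7 contribute zero (depth or velocity is 0).
Q = Σ qᵢ = 953.1 ft³/s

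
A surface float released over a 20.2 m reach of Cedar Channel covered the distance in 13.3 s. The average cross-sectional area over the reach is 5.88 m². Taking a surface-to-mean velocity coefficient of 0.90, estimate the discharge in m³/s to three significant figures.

v_surface = L / t̄ = 20.2 / 13.3 = 1.519 m/s
v_mean = 0.90 × 1.519 = 1.367 m/s
Q = A × v_mean = 5.88 × 1.367 = 8.037 m³/s

8.04 m³/s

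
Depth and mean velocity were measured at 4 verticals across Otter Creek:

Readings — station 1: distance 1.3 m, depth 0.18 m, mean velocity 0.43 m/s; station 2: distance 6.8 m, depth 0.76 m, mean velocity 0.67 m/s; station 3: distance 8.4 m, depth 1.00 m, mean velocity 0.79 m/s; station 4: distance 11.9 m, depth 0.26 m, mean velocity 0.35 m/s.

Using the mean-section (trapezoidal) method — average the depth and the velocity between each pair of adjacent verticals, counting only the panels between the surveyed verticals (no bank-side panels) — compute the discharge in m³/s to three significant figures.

Panel 1-2: Δb = 5.5 m, d̄ = (0.18+0.76)/2 = 0.47, v̄ = (0.43+0.67)/2 = 0.55 → q = 5.5×0.47×0.55 = 1.422 m³/s
Panel 2-3: Δb = 1.6 m, d̄ = (0.76+1.00)/2 = 0.88, v̄ = (0.67+0.79)/2 = 0.73 → q = 1.6×0.88×0.73 = 1.028 m³/s
Panel 3-4: Δb = 3.5 m, d̄ = (1.00+0.26)/2 = 0.63, v̄ = (0.79+0.35)/2 = 0.57 → q = 3.5×0.63×0.57 = 1.257 m³/s
Q = Σ q = 3.706 m³/s

3.71 m³/s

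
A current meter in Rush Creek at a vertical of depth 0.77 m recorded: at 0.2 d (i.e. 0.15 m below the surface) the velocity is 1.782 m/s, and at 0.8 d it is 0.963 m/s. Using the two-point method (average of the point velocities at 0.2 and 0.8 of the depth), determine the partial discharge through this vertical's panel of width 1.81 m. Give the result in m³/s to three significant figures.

v̄ = (1.782 + 0.963) / 2 = 1.373 m/s
q = v̄ × d × w = 1.373 × 0.77 × 1.81 = 1.913 m³/s

1.91 m³/s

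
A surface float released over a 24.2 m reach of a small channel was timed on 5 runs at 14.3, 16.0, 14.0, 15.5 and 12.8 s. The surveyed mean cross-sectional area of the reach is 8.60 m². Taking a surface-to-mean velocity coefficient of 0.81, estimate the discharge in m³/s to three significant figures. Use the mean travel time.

t̄ = (14.3 + 16.0 + 14.0 + 15.5 + 12.8) / 5 = 14.52 s
v_surface = L / t̄ = 24.2 / 14.52 = 1.667 m/s
v_mean = 0.81 × 1.667 = 1.350 m/s
Q = A × v_mean = 8.60 × 1.350 = 11.61 m³/s

11.6 m³/s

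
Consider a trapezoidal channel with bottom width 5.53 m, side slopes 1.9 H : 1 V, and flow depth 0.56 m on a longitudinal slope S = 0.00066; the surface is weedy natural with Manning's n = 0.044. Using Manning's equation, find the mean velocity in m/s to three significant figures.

A = (b + z·y)·y = (5.53 + 1.9×0.56)×0.56 = 3.693 m²
P = b + 2y√(1+z²) = 5.53 + 2×0.56×√(1+1.9²) = 7.935 m
R = A/P = 3.693/7.935 = 0.4654 m
Q = (1/n)·A·R^(2/3)·S^(1/2) = (1/0.044) × 3.693 × 0.4654^(2/3) × 0.00066^(1/2) = 1.295 m³/s
V = Q/A = 1.295/3.693 = 0.3506 m/s

0.351 m/s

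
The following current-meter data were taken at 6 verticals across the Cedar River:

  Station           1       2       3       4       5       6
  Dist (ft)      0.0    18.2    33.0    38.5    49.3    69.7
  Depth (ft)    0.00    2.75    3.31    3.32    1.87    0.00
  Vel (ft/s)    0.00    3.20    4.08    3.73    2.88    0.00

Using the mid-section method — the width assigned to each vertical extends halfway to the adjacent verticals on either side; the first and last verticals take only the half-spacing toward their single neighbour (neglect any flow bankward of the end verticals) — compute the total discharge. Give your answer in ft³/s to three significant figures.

w_2 = (33.0 − 0.0)/2 = 16.5 ft; q_2 = 3.20 × 2.75 × 16.5 = 145.2 ft³/s
w_3 = (38.5 − 18.2)/2 = 10.15 ft; q_3 = 4.08 × 3.31 × 10.15 = 137.1 ft³/s
w_4 = (49.3 − 33.0)/2 = 8.15 ft; q_4 = 3.73 × 3.32 × 8.15 = 100.9 ft³/s
w_5 = (69.7 − 38.5)/2 = 15.6 ft; q_5 = 2.88 × 1.87 × 15.6 = 84.02 ft³/s
Stations 1, 6 contribute zero (depth or velocity is 0).
Q = Σ qᵢ = 467.2 ft³/s

467 ft³/s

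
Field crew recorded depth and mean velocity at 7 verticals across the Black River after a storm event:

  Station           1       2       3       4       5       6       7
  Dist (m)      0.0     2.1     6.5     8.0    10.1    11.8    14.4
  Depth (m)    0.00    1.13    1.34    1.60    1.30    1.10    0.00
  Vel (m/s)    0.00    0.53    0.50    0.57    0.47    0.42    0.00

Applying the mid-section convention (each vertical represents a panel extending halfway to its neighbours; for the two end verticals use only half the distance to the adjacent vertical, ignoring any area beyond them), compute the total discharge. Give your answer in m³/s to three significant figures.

7.72 m³/s

w_2 = (6.5 − 0.0)/2 = 3.25 m; q_2 = 0.53 × 1.13 × 3.25 = 1.946 m³/s
w_3 = (8.0 − 2.1)/2 = 2.95 m; q_3 = 0.50 × 1.34 × 2.95 = 1.977 m³/s
w_4 = (10.1 − 6.5)/2 = 1.8 m; q_4 = 0.57 × 1.60 × 1.8 = 1.642 m³/s
w_5 = (11.8 − 8.0)/2 = 1.9 m; q_5 = 0.47 × 1.30 × 1.9 = 1.161 m³/s
w_6 = (14.4 − 10.1)/2 = 2.15 m; q_6 = 0.42 × 1.10 × 2.15 = 0.9933 m³/s
Stations 1, 7 contribute zero (depth or velocity is 0).
Q = Σ qᵢ = 7.719 m³/s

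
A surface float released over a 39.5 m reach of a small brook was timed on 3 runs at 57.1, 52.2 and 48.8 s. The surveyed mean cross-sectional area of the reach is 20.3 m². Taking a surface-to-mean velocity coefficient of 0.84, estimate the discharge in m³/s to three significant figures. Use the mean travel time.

12.8 m³/s

t̄ = (57.1 + 52.2 + 48.8) / 3 = 52.7 s
v_surface = L / t̄ = 39.5 / 52.7 = 0.7495 m/s
v_mean = 0.84 × 0.7495 = 0.6296 m/s
Q = A × v_mean = 20.3 × 0.6296 = 12.78 m³/s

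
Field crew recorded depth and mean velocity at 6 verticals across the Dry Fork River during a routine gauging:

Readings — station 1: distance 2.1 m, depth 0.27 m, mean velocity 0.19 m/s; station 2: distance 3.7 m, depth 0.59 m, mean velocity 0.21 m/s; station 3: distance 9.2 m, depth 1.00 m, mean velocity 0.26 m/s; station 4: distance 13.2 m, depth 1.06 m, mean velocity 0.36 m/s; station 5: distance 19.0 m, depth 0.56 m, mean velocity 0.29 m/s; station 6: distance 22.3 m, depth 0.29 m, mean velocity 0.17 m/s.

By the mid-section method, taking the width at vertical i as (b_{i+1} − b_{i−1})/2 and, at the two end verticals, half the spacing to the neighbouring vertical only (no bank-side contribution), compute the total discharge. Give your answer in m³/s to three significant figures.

4.41 m³/s

w_1 = (3.7 − 2.1)/2 = 0.8 m; q_1 = 0.19 × 0.27 × 0.8 = 0.04104 m³/s
w_2 = (9.2 − 2.1)/2 = 3.55 m; q_2 = 0.21 × 0.59 × 3.55 = 0.4398 m³/s
w_3 = (13.2 − 3.7)/2 = 4.75 m; q_3 = 0.26 × 1.00 × 4.75 = 1.235 m³/s
w_4 = (19.0 − 9.2)/2 = 4.9 m; q_4 = 0.36 × 1.06 × 4.9 = 1.870 m³/s
w_5 = (22.3 − 13.2)/2 = 4.55 m; q_5 = 0.29 × 0.56 × 4.55 = 0.7389 m³/s
w_6 = (22.3 − 19.0)/2 = 1.65 m; q_6 = 0.17 × 0.29 × 1.65 = 0.08135 m³/s
Q = Σ qᵢ = 4.406 m³/s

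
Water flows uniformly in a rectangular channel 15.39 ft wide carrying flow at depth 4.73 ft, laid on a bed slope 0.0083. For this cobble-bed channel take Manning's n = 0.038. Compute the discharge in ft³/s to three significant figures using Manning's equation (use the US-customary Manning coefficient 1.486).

A = b·y = 15.39 × 4.73 = 72.79 ft²
P = b + 2y = 15.39 + 2×4.73 = 24.85 ft
R = A/P = 72.79/24.85 = 2.929 ft
Q = (1.486/n)·A·R^(2/3)·S^(1/2) = (1.486/0.038) × 72.79 × 2.929^(2/3) × 0.0083^(1/2) = 531.0 ft³/s

531 ft³/s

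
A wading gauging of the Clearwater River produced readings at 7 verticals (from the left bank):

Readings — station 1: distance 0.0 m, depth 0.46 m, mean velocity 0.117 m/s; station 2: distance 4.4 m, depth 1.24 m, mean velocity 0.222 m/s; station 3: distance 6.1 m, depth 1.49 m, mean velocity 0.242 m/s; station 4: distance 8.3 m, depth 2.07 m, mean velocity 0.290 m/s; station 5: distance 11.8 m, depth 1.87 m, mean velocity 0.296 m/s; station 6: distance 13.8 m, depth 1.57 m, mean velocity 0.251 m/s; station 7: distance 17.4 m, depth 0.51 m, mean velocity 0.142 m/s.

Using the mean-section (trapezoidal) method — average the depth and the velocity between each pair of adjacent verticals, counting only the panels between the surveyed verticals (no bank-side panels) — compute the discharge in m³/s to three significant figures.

5.91 m³/s

Panel 1-2: Δb = 4.4 m, d̄ = (0.46+1.24)/2 = 0.85, v̄ = (0.117+0.222)/2 = 0.1695 → q = 4.4×0.85×0.1695 = 0.6339 m³/s
Panel 2-3: Δb = 1.7 m, d̄ = (1.24+1.49)/2 = 1.365, v̄ = (0.222+0.242)/2 = 0.232 → q = 1.7×1.365×0.232 = 0.5384 m³/s
Panel 3-4: Δb = 2.2 m, d̄ = (1.49+2.07)/2 = 1.78, v̄ = (0.242+0.290)/2 = 0.266 → q = 2.2×1.78×0.266 = 1.042 m³/s
Panel 4-5: Δb = 3.5 m, d̄ = (2.07+1.87)/2 = 1.97, v̄ = (0.290+0.296)/2 = 0.293 → q = 3.5×1.97×0.293 = 2.020 m³/s
Panel 5-6: Δb = 2 m, d̄ = (1.87+1.57)/2 = 1.72, v̄ = (0.296+0.251)/2 = 0.2735 → q = 2×1.72×0.2735 = 0.9408 m³/s
Panel 6-7: Δb = 3.6 m, d̄ = (1.57+0.51)/2 = 1.04, v̄ = (0.251+0.142)/2 = 0.1965 → q = 3.6×1.04×0.1965 = 0.7357 m³/s
Q = Σ q = 5.911 m³/s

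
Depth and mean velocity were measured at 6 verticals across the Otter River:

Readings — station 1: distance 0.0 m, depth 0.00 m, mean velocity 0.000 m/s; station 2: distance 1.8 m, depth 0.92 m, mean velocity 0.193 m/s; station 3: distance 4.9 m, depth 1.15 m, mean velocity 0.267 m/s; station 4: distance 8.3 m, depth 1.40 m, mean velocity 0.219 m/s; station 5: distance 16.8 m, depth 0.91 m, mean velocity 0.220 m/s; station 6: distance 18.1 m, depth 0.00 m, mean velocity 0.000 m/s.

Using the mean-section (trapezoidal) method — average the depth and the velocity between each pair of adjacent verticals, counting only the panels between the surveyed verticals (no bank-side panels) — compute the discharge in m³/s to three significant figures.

Panel 1-2: Δb = 1.8 m, d̄ = (0.00+0.92)/2 = 0.46, v̄ = (0.000+0.193)/2 = 0.0965 → q = 1.8×0.46×0.0965 = 0.07990 m³/s
Panel 2-3: Δb = 3.1 m, d̄ = (0.92+1.15)/2 = 1.035, v̄ = (0.193+0.267)/2 = 0.23 → q = 3.1×1.035×0.23 = 0.7380 m³/s
Panel 3-4: Δb = 3.4 m, d̄ = (1.15+1.40)/2 = 1.275, v̄ = (0.267+0.219)/2 = 0.243 → q = 3.4×1.275×0.243 = 1.053 m³/s
Panel 4-5: Δb = 8.5 m, d̄ = (1.40+0.91)/2 = 1.155, v̄ = (0.219+0.220)/2 = 0.2195 → q = 8.5×1.155×0.2195 = 2.155 m³/s
Panel 5-6: Δb = 1.3 m, d̄ = (0.91+0.00)/2 = 0.455, v̄ = (0.220+0.000)/2 = 0.11 → q = 1.3×0.455×0.11 = 0.06507 m³/s
Q = Σ q = 4.091 m³/s

4.09 m³/s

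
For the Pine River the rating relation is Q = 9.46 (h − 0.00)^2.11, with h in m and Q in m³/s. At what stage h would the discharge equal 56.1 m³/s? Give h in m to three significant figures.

h − h₀ = (Q/C)^(1/b) = (56.1/9.46)^(1/2.11) = 2.325 m
h = 0.00 + 2.325 = 2.325 m

2.32 m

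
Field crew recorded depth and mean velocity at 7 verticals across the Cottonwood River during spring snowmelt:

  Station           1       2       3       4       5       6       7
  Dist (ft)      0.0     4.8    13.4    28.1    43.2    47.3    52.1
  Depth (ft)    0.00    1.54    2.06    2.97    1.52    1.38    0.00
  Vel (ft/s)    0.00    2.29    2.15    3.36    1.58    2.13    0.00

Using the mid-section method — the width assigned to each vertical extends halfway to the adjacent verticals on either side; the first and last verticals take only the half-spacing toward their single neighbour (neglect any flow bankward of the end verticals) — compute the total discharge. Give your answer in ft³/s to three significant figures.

w_2 = (13.4 − 0.0)/2 = 6.7 ft; q_2 = 2.29 × 1.54 × 6.7 = 23.63 ft³/s
w_3 = (28.1 − 4.8)/2 = 11.65 ft; q_3 = 2.15 × 2.06 × 11.65 = 51.60 ft³/s
w_4 = (43.2 − 13.4)/2 = 14.9 ft; q_4 = 3.36 × 2.97 × 14.9 = 148.7 ft³/s
w_5 = (47.3 − 28.1)/2 = 9.6 ft; q_5 = 1.58 × 1.52 × 9.6 = 23.06 ft³/s
w_6 = (52.1 − 43.2)/2 = 4.45 ft; q_6 = 2.13 × 1.38 × 4.45 = 13.08 ft³/s
Stations 1, 7 contribute zero (depth or velocity is 0).
Q = Σ qᵢ = 260.1 ft³/s

260 ft³/s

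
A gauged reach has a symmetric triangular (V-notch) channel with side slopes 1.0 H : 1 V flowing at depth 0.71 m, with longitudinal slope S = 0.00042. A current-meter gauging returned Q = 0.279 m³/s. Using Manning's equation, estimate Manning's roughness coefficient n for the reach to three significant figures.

0.0147

A = z·y² = 1.0×0.71² = 0.5041 m²
P = 2y√(1+z²) = 2×0.71×√(1+1.0²) = 2.008 m
R = A/P = 0.5041/2.008 = 0.2510 m
n = (1/Q)·A·R^(2/3)·S^(1/2) = (1/0.279) × 0.5041 × 0.3979 × 0.02049 = 0.01473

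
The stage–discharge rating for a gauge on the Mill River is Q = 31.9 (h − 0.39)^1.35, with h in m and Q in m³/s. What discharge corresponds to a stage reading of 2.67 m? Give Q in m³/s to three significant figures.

Q = 31.9 × (2.67 − 0.39)^1.35 = 31.9 × 2.28^1.35 = 97.05 m³/s

97.1 m³/s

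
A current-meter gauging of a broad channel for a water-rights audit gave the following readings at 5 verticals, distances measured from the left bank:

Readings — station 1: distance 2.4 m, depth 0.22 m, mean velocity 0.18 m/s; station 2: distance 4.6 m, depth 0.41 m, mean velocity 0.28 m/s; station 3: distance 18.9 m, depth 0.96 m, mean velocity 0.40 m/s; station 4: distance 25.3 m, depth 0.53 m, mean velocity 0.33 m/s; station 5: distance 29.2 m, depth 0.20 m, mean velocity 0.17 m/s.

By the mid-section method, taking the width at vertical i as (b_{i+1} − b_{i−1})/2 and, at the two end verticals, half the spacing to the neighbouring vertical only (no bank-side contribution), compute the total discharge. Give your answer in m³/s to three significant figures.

w_1 = (4.6 − 2.4)/2 = 1.1 m; q_1 = 0.18 × 0.22 × 1.1 = 0.04356 m³/s
w_2 = (18.9 − 2.4)/2 = 8.25 m; q_2 = 0.28 × 0.41 × 8.25 = 0.9471 m³/s
w_3 = (25.3 − 4.6)/2 = 10.35 m; q_3 = 0.40 × 0.96 × 10.35 = 3.974 m³/s
w_4 = (29.2 − 18.9)/2 = 5.15 m; q_4 = 0.33 × 0.53 × 5.15 = 0.9007 m³/s
w_5 = (29.2 − 25.3)/2 = 1.95 m; q_5 = 0.17 × 0.20 × 1.95 = 0.06630 m³/s
Q = Σ qᵢ = 5.932 m³/s

5.93 m³/s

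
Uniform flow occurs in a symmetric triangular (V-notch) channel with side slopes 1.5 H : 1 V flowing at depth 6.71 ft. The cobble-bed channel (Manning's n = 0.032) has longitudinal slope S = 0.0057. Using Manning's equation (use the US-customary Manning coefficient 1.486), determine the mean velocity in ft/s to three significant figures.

A = z·y² = 1.5×6.71² = 67.54 ft²
P = 2y√(1+z²) = 2×6.71×√(1+1.5²) = 24.19 ft
R = A/P = 67.54/24.19 = 2.792 ft
Q = (1.486/n)·A·R^(2/3)·S^(1/2) = (1.486/0.032) × 67.54 × 2.792^(2/3) × 0.0057^(1/2) = 469.4 ft³/s
V = Q/A = 469.4/67.54 = 6.951 ft/s

6.95 ft/s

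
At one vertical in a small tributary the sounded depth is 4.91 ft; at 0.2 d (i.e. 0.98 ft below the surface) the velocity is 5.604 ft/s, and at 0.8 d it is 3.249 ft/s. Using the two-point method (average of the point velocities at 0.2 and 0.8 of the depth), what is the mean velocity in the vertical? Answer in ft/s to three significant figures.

v̄ = (5.604 + 3.249) / 2 = 4.427 ft/s

4.43 ft/s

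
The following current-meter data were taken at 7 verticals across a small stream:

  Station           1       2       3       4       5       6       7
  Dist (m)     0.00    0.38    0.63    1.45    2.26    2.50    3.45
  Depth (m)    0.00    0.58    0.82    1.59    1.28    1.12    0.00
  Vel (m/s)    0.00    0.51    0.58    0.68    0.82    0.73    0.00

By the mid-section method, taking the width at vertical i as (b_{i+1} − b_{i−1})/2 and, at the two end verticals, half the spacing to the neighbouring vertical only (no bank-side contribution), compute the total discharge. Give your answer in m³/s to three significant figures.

2.27 m³/s

w_2 = (0.63 − 0.00)/2 = 0.315 m; q_2 = 0.51 × 0.58 × 0.315 = 0.09318 m³/s
w_3 = (1.45 − 0.38)/2 = 0.535 m; q_3 = 0.58 × 0.82 × 0.535 = 0.2544 m³/s
w_4 = (2.26 − 0.63)/2 = 0.815 m; q_4 = 0.68 × 1.59 × 0.815 = 0.8812 m³/s
w_5 = (2.50 − 1.45)/2 = 0.525 m; q_5 = 0.82 × 1.28 × 0.525 = 0.5510 m³/s
w_6 = (3.45 − 2.26)/2 = 0.595 m; q_6 = 0.73 × 1.12 × 0.595 = 0.4865 m³/s
Stations 1, 7 contribute zero (depth or velocity is 0).
Q = Σ qᵢ = 2.266 m³/s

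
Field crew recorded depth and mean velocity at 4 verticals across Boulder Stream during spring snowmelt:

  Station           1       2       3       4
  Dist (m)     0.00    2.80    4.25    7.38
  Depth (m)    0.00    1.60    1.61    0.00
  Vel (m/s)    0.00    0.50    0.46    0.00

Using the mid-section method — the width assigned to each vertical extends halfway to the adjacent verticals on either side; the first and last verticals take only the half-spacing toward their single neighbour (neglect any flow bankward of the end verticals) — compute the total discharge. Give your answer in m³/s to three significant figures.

3.40 m³/s

w_2 = (4.25 − 0.00)/2 = 2.125 m; q_2 = 0.50 × 1.60 × 2.125 = 1.700 m³/s
w_3 = (7.38 − 2.80)/2 = 2.29 m; q_3 = 0.46 × 1.61 × 2.29 = 1.696 m³/s
Stations 1, 4 contribute zero (depth or velocity is 0).
Q = Σ qᵢ = 3.396 m³/s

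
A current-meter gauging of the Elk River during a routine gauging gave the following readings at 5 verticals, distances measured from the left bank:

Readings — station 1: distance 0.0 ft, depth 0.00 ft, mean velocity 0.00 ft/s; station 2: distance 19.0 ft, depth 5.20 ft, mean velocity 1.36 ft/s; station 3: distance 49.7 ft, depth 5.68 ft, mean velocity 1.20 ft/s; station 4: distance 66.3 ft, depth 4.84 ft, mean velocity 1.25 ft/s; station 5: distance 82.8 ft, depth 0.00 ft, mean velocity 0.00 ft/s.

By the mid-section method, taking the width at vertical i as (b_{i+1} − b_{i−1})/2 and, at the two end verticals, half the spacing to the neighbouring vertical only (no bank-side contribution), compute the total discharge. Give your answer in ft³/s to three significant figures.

w_2 = (49.7 − 0.0)/2 = 24.85 ft; q_2 = 1.36 × 5.20 × 24.85 = 175.7 ft³/s
w_3 = (66.3 − 19.0)/2 = 23.65 ft; q_3 = 1.20 × 5.68 × 23.65 = 161.2 ft³/s
w_4 = (82.8 − 49.7)/2 = 16.55 ft; q_4 = 1.25 × 4.84 × 16.55 = 100.1 ft³/s
Stations 1, 5 contribute zero (depth or velocity is 0).
Q = Σ qᵢ = 437.1 ft³/s

437 ft³/s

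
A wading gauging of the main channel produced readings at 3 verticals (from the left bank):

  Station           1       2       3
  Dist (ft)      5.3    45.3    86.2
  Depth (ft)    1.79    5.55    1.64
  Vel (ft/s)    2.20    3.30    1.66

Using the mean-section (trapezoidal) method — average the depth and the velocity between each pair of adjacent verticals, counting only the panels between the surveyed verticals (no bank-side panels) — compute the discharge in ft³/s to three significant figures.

768 ft³/s

Panel 1-2: Δb = 40 ft, d̄ = (1.79+5.55)/2 = 3.67, v̄ = (2.20+3.30)/2 = 2.75 → q = 40×3.67×2.75 = 403.7 ft³/s
Panel 2-3: Δb = 40.9 ft, d̄ = (5.55+1.64)/2 = 3.595, v̄ = (3.30+1.66)/2 = 2.48 → q = 40.9×3.595×2.48 = 364.6 ft³/s
Q = Σ q = 768.3 ft³/s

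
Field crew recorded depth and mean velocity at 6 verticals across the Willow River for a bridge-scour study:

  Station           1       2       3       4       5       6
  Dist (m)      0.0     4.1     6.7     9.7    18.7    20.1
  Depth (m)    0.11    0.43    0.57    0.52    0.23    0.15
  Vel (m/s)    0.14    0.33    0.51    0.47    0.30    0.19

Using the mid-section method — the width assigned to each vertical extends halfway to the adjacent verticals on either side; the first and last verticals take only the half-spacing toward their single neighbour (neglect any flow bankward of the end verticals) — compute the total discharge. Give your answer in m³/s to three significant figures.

w_1 = (4.1 − 0.0)/2 = 2.05 m; q_1 = 0.14 × 0.11 × 2.05 = 0.03157 m³/s
w_2 = (6.7 − 0.0)/2 = 3.35 m; q_2 = 0.33 × 0.43 × 3.35 = 0.4754 m³/s
w_3 = (9.7 − 4.1)/2 = 2.8 m; q_3 = 0.51 × 0.57 × 2.8 = 0.8140 m³/s
w_4 = (18.7 − 6.7)/2 = 6 m; q_4 = 0.47 × 0.52 × 6 = 1.466 m³/s
w_5 = (20.1 − 9.7)/2 = 5.2 m; q_5 = 0.30 × 0.23 × 5.2 = 0.3588 m³/s
w_6 = (20.1 − 18.7)/2 = 0.7 m; q_6 = 0.19 × 0.15 × 0.7 = 0.01995 m³/s
Q = Σ qᵢ = 3.166 m³/s

3.17 m³/s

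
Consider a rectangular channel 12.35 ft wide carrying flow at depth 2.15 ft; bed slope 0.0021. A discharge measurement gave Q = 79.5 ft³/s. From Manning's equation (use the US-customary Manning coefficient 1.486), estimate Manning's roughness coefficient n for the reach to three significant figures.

0.0310

A = b·y = 12.35 × 2.15 = 26.55 ft²
P = b + 2y = 12.35 + 2×2.15 = 16.65 ft
R = A/P = 26.55/16.65 = 1.595 ft
n = (1.486/Q)·A·R^(2/3)·S^(1/2) = (1.486/79.5) × 26.55 × 1.365 × 0.04583 = 0.03105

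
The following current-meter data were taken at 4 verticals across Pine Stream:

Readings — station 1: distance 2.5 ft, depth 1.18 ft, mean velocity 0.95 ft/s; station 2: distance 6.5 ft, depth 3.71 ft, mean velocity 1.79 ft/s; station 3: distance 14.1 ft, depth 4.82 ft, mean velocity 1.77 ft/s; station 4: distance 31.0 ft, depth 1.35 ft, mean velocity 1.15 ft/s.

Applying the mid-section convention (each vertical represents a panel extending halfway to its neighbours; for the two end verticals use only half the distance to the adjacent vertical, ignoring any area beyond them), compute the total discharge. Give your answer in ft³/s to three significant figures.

w_1 = (6.5 − 2.5)/2 = 2 ft; q_1 = 0.95 × 1.18 × 2 = 2.242 ft³/s
w_2 = (14.1 − 2.5)/2 = 5.8 ft; q_2 = 1.79 × 3.71 × 5.8 = 38.52 ft³/s
w_3 = (31.0 − 6.5)/2 = 12.25 ft; q_3 = 1.77 × 4.82 × 12.25 = 104.5 ft³/s
w_4 = (31.0 − 14.1)/2 = 8.45 ft; q_4 = 1.15 × 1.35 × 8.45 = 13.12 ft³/s
Q = Σ qᵢ = 158.4 ft³/s

158 ft³/s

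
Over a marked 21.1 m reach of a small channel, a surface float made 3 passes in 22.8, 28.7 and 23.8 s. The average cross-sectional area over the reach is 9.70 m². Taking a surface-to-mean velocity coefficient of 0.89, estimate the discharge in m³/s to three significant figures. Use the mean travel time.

7.26 m³/s

t̄ = (22.8 + 28.7 + 23.8) / 3 = 25.1 s
v_surface = L / t̄ = 21.1 / 25.1 = 0.8406 m/s
v_mean = 0.89 × 0.8406 = 0.7482 m/s
Q = A × v_mean = 9.70 × 0.7482 = 7.257 m³/s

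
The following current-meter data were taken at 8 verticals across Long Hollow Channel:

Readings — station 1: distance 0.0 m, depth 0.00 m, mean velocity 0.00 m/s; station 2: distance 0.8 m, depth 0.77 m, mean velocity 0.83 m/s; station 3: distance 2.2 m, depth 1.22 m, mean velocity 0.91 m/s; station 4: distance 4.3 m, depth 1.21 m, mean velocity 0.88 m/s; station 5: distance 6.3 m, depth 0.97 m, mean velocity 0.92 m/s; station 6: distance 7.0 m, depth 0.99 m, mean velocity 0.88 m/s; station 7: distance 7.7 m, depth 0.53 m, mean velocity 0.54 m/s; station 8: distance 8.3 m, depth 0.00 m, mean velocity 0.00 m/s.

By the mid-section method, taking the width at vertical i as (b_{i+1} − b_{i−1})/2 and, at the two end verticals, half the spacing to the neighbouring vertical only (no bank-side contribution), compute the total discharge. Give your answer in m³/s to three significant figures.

6.83 m³/s

w_2 = (2.2 − 0.0)/2 = 1.1 m; q_2 = 0.83 × 0.77 × 1.1 = 0.7030 m³/s
w_3 = (4.3 − 0.8)/2 = 1.75 m; q_3 = 0.91 × 1.22 × 1.75 = 1.943 m³/s
w_4 = (6.3 − 2.2)/2 = 2.05 m; q_4 = 0.88 × 1.21 × 2.05 = 2.183 m³/s
w_5 = (7.0 − 4.3)/2 = 1.35 m; q_5 = 0.92 × 0.97 × 1.35 = 1.205 m³/s
w_6 = (7.7 − 6.3)/2 = 0.7 m; q_6 = 0.88 × 0.99 × 0.7 = 0.6098 m³/s
w_7 = (8.3 − 7.0)/2 = 0.65 m; q_7 = 0.54 × 0.53 × 0.65 = 0.1860 m³/s
Stations 1, 8 contribute zero (depth or velocity is 0).
Q = Σ qᵢ = 6.829 m³/s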